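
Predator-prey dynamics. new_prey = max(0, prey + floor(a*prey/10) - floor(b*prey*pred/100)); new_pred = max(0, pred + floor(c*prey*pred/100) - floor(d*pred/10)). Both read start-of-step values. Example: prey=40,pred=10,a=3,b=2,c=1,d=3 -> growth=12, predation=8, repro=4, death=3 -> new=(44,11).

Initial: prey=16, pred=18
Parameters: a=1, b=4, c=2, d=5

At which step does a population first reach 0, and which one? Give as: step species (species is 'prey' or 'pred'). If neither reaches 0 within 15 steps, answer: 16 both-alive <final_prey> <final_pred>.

Step 1: prey: 16+1-11=6; pred: 18+5-9=14
Step 2: prey: 6+0-3=3; pred: 14+1-7=8
Step 3: prey: 3+0-0=3; pred: 8+0-4=4
Step 4: prey: 3+0-0=3; pred: 4+0-2=2
Step 5: prey: 3+0-0=3; pred: 2+0-1=1
Step 6: prey: 3+0-0=3; pred: 1+0-0=1
Steps 7-15: state stable at prey=3, pred=1 (no change)
No extinction within 15 steps

Answer: 16 both-alive 3 1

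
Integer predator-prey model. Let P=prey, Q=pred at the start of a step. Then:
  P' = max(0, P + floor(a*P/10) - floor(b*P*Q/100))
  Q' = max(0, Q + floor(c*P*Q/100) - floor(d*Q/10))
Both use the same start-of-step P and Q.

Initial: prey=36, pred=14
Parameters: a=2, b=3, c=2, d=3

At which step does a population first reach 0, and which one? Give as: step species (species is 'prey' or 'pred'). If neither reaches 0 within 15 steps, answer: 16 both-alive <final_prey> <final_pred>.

Step 1: prey: 36+7-15=28; pred: 14+10-4=20
Step 2: prey: 28+5-16=17; pred: 20+11-6=25
Step 3: prey: 17+3-12=8; pred: 25+8-7=26
Step 4: prey: 8+1-6=3; pred: 26+4-7=23
Step 5: prey: 3+0-2=1; pred: 23+1-6=18
Step 6: prey: 1+0-0=1; pred: 18+0-5=13
Step 7: prey: 1+0-0=1; pred: 13+0-3=10
Step 8: prey: 1+0-0=1; pred: 10+0-3=7
Step 9: prey: 1+0-0=1; pred: 7+0-2=5
Step 10: prey: 1+0-0=1; pred: 5+0-1=4
Step 11: prey: 1+0-0=1; pred: 4+0-1=3
Step 12: prey: 1+0-0=1; pred: 3+0-0=3
Steps 13-15: state stable at prey=1, pred=3 (no change)
No extinction within 15 steps

Answer: 16 both-alive 1 3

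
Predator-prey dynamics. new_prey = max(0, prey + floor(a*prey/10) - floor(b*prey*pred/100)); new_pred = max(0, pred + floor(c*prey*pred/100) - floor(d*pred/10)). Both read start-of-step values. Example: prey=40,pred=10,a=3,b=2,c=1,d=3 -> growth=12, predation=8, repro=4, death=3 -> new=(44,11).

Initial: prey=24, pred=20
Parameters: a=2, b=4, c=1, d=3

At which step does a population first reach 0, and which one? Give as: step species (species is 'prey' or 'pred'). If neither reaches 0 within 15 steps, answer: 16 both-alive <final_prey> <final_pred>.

Answer: 16 both-alive 2 3

Derivation:
Step 1: prey: 24+4-19=9; pred: 20+4-6=18
Step 2: prey: 9+1-6=4; pred: 18+1-5=14
Step 3: prey: 4+0-2=2; pred: 14+0-4=10
Step 4: prey: 2+0-0=2; pred: 10+0-3=7
Step 5: prey: 2+0-0=2; pred: 7+0-2=5
Step 6: prey: 2+0-0=2; pred: 5+0-1=4
Step 7: prey: 2+0-0=2; pred: 4+0-1=3
Step 8: prey: 2+0-0=2; pred: 3+0-0=3
Steps 9-15: state stable at prey=2, pred=3 (no change)
No extinction within 15 steps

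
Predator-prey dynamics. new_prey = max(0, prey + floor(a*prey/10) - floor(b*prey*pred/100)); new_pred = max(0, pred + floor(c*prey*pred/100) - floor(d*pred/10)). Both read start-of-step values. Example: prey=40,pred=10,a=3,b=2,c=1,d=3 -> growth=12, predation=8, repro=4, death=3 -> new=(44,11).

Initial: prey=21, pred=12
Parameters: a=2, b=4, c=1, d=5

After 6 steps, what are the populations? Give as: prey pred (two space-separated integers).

Answer: 20 1

Derivation:
Step 1: prey: 21+4-10=15; pred: 12+2-6=8
Step 2: prey: 15+3-4=14; pred: 8+1-4=5
Step 3: prey: 14+2-2=14; pred: 5+0-2=3
Step 4: prey: 14+2-1=15; pred: 3+0-1=2
Step 5: prey: 15+3-1=17; pred: 2+0-1=1
Step 6: prey: 17+3-0=20; pred: 1+0-0=1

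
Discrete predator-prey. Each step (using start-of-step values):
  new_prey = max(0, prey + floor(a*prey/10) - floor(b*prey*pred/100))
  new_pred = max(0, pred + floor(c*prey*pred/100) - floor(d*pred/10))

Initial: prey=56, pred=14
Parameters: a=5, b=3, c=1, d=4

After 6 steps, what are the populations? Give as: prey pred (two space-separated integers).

Step 1: prey: 56+28-23=61; pred: 14+7-5=16
Step 2: prey: 61+30-29=62; pred: 16+9-6=19
Step 3: prey: 62+31-35=58; pred: 19+11-7=23
Step 4: prey: 58+29-40=47; pred: 23+13-9=27
Step 5: prey: 47+23-38=32; pred: 27+12-10=29
Step 6: prey: 32+16-27=21; pred: 29+9-11=27

Answer: 21 27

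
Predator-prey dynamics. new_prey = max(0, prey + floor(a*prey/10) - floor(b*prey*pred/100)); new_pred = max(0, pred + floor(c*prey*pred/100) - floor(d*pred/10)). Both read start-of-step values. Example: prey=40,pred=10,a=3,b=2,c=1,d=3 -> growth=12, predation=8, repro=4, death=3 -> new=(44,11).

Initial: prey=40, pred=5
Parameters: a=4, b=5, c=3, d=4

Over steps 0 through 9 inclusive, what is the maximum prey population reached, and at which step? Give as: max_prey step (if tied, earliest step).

Step 1: prey: 40+16-10=46; pred: 5+6-2=9
Step 2: prey: 46+18-20=44; pred: 9+12-3=18
Step 3: prey: 44+17-39=22; pred: 18+23-7=34
Step 4: prey: 22+8-37=0; pred: 34+22-13=43
Step 5: prey: 0+0-0=0; pred: 43+0-17=26
Step 6: prey: 0+0-0=0; pred: 26+0-10=16
Step 7: prey: 0+0-0=0; pred: 16+0-6=10
Step 8: prey: 0+0-0=0; pred: 10+0-4=6
Step 9: prey: 0+0-0=0; pred: 6+0-2=4
Max prey = 46 at step 1

Answer: 46 1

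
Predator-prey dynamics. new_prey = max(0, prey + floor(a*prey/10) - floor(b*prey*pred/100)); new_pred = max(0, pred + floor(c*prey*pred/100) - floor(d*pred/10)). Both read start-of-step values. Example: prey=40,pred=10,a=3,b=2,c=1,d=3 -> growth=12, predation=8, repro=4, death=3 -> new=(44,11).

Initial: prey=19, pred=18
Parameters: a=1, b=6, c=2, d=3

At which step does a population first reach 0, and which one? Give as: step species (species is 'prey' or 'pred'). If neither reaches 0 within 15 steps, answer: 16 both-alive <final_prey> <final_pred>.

Answer: 1 prey

Derivation:
Step 1: prey: 19+1-20=0; pred: 18+6-5=19
First extinction: prey at step 1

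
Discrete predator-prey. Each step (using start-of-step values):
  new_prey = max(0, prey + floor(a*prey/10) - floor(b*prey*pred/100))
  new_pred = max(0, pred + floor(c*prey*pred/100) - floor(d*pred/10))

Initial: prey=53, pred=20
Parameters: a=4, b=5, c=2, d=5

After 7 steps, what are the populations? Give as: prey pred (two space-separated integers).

Step 1: prey: 53+21-53=21; pred: 20+21-10=31
Step 2: prey: 21+8-32=0; pred: 31+13-15=29
Step 3: prey: 0+0-0=0; pred: 29+0-14=15
Step 4: prey: 0+0-0=0; pred: 15+0-7=8
Step 5: prey: 0+0-0=0; pred: 8+0-4=4
Step 6: prey: 0+0-0=0; pred: 4+0-2=2
Step 7: prey: 0+0-0=0; pred: 2+0-1=1

Answer: 0 1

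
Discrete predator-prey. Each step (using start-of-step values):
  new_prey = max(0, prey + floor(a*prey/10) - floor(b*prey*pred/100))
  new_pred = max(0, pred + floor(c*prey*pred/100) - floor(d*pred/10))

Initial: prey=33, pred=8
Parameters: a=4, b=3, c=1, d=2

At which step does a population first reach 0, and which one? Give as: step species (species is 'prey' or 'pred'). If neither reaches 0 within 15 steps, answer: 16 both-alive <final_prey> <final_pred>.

Step 1: prey: 33+13-7=39; pred: 8+2-1=9
Step 2: prey: 39+15-10=44; pred: 9+3-1=11
Step 3: prey: 44+17-14=47; pred: 11+4-2=13
Step 4: prey: 47+18-18=47; pred: 13+6-2=17
Step 5: prey: 47+18-23=42; pred: 17+7-3=21
Step 6: prey: 42+16-26=32; pred: 21+8-4=25
Step 7: prey: 32+12-24=20; pred: 25+8-5=28
Step 8: prey: 20+8-16=12; pred: 28+5-5=28
Step 9: prey: 12+4-10=6; pred: 28+3-5=26
Step 10: prey: 6+2-4=4; pred: 26+1-5=22
Step 11: prey: 4+1-2=3; pred: 22+0-4=18
Step 12: prey: 3+1-1=3; pred: 18+0-3=15
Step 13: prey: 3+1-1=3; pred: 15+0-3=12
Step 14: prey: 3+1-1=3; pred: 12+0-2=10
Step 15: prey: 3+1-0=4; pred: 10+0-2=8
No extinction within 15 steps

Answer: 16 both-alive 4 8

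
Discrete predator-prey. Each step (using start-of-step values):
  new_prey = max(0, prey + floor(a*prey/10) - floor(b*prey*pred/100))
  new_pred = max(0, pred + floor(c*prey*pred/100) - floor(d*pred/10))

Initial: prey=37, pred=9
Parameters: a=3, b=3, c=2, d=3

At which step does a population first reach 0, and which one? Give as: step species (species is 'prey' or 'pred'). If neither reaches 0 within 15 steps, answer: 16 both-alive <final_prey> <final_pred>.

Answer: 16 both-alive 1 3

Derivation:
Step 1: prey: 37+11-9=39; pred: 9+6-2=13
Step 2: prey: 39+11-15=35; pred: 13+10-3=20
Step 3: prey: 35+10-21=24; pred: 20+14-6=28
Step 4: prey: 24+7-20=11; pred: 28+13-8=33
Step 5: prey: 11+3-10=4; pred: 33+7-9=31
Step 6: prey: 4+1-3=2; pred: 31+2-9=24
Step 7: prey: 2+0-1=1; pred: 24+0-7=17
Step 8: prey: 1+0-0=1; pred: 17+0-5=12
Step 9: prey: 1+0-0=1; pred: 12+0-3=9
Step 10: prey: 1+0-0=1; pred: 9+0-2=7
Step 11: prey: 1+0-0=1; pred: 7+0-2=5
Step 12: prey: 1+0-0=1; pred: 5+0-1=4
Step 13: prey: 1+0-0=1; pred: 4+0-1=3
Step 14: prey: 1+0-0=1; pred: 3+0-0=3
Steps 15-15: state stable at prey=1, pred=3 (no change)
No extinction within 15 steps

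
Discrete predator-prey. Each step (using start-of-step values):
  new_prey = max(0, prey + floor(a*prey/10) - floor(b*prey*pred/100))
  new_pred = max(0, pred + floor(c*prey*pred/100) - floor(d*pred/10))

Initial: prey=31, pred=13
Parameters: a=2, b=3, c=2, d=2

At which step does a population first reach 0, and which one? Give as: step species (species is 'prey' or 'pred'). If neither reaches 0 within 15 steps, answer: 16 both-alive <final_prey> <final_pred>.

Step 1: prey: 31+6-12=25; pred: 13+8-2=19
Step 2: prey: 25+5-14=16; pred: 19+9-3=25
Step 3: prey: 16+3-12=7; pred: 25+8-5=28
Step 4: prey: 7+1-5=3; pred: 28+3-5=26
Step 5: prey: 3+0-2=1; pred: 26+1-5=22
Step 6: prey: 1+0-0=1; pred: 22+0-4=18
Step 7: prey: 1+0-0=1; pred: 18+0-3=15
Step 8: prey: 1+0-0=1; pred: 15+0-3=12
Step 9: prey: 1+0-0=1; pred: 12+0-2=10
Step 10: prey: 1+0-0=1; pred: 10+0-2=8
Step 11: prey: 1+0-0=1; pred: 8+0-1=7
Step 12: prey: 1+0-0=1; pred: 7+0-1=6
Step 13: prey: 1+0-0=1; pred: 6+0-1=5
Step 14: prey: 1+0-0=1; pred: 5+0-1=4
Step 15: prey: 1+0-0=1; pred: 4+0-0=4
No extinction within 15 steps

Answer: 16 both-alive 1 4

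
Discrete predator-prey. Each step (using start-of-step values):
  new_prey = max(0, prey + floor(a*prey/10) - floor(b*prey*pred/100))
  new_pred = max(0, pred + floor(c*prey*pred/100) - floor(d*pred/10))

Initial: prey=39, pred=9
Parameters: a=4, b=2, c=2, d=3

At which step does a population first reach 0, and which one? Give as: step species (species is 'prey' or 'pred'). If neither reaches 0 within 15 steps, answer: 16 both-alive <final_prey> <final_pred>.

Step 1: prey: 39+15-7=47; pred: 9+7-2=14
Step 2: prey: 47+18-13=52; pred: 14+13-4=23
Step 3: prey: 52+20-23=49; pred: 23+23-6=40
Step 4: prey: 49+19-39=29; pred: 40+39-12=67
Step 5: prey: 29+11-38=2; pred: 67+38-20=85
Step 6: prey: 2+0-3=0; pred: 85+3-25=63
First extinction: prey at step 6

Answer: 6 prey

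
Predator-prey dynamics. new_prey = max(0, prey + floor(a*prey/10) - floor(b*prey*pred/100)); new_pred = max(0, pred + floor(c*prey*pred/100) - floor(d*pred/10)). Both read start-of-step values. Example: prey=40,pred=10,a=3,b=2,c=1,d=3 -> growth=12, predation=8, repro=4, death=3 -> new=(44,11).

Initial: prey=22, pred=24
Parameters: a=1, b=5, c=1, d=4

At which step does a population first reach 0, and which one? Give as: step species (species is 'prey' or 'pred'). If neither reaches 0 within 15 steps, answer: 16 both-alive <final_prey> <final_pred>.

Step 1: prey: 22+2-26=0; pred: 24+5-9=20
First extinction: prey at step 1

Answer: 1 prey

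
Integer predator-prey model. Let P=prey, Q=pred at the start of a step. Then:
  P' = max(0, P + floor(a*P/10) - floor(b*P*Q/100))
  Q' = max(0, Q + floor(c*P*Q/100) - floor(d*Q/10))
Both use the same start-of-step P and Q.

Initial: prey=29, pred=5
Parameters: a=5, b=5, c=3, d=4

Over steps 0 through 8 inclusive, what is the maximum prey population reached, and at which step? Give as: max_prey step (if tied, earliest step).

Step 1: prey: 29+14-7=36; pred: 5+4-2=7
Step 2: prey: 36+18-12=42; pred: 7+7-2=12
Step 3: prey: 42+21-25=38; pred: 12+15-4=23
Step 4: prey: 38+19-43=14; pred: 23+26-9=40
Step 5: prey: 14+7-28=0; pred: 40+16-16=40
Step 6: prey: 0+0-0=0; pred: 40+0-16=24
Step 7: prey: 0+0-0=0; pred: 24+0-9=15
Step 8: prey: 0+0-0=0; pred: 15+0-6=9
Max prey = 42 at step 2

Answer: 42 2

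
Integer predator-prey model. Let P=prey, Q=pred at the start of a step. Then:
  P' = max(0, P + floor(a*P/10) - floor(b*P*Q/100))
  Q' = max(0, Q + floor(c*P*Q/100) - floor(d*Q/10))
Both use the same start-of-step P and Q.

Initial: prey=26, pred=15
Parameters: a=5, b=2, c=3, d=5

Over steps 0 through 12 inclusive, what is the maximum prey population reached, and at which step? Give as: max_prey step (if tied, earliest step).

Answer: 36 2

Derivation:
Step 1: prey: 26+13-7=32; pred: 15+11-7=19
Step 2: prey: 32+16-12=36; pred: 19+18-9=28
Step 3: prey: 36+18-20=34; pred: 28+30-14=44
Step 4: prey: 34+17-29=22; pred: 44+44-22=66
Step 5: prey: 22+11-29=4; pred: 66+43-33=76
Step 6: prey: 4+2-6=0; pred: 76+9-38=47
Step 7: prey: 0+0-0=0; pred: 47+0-23=24
Step 8: prey: 0+0-0=0; pred: 24+0-12=12
Step 9: prey: 0+0-0=0; pred: 12+0-6=6
Step 10: prey: 0+0-0=0; pred: 6+0-3=3
Step 11: prey: 0+0-0=0; pred: 3+0-1=2
Step 12: prey: 0+0-0=0; pred: 2+0-1=1
Max prey = 36 at step 2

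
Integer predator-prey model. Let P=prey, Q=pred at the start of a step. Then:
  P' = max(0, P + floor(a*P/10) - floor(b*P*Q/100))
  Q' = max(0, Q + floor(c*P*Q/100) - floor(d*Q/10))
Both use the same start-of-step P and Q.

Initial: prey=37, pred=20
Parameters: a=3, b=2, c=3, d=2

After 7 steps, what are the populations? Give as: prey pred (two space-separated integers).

Answer: 0 40

Derivation:
Step 1: prey: 37+11-14=34; pred: 20+22-4=38
Step 2: prey: 34+10-25=19; pred: 38+38-7=69
Step 3: prey: 19+5-26=0; pred: 69+39-13=95
Step 4: prey: 0+0-0=0; pred: 95+0-19=76
Step 5: prey: 0+0-0=0; pred: 76+0-15=61
Step 6: prey: 0+0-0=0; pred: 61+0-12=49
Step 7: prey: 0+0-0=0; pred: 49+0-9=40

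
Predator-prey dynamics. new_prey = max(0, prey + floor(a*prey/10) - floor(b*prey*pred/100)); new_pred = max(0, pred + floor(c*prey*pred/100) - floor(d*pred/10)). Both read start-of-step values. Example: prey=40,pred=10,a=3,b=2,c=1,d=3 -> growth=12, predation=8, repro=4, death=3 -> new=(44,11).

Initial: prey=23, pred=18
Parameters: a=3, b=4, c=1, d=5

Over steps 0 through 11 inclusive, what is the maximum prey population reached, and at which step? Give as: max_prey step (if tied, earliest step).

Step 1: prey: 23+6-16=13; pred: 18+4-9=13
Step 2: prey: 13+3-6=10; pred: 13+1-6=8
Step 3: prey: 10+3-3=10; pred: 8+0-4=4
Step 4: prey: 10+3-1=12; pred: 4+0-2=2
Step 5: prey: 12+3-0=15; pred: 2+0-1=1
Step 6: prey: 15+4-0=19; pred: 1+0-0=1
Step 7: prey: 19+5-0=24; pred: 1+0-0=1
Step 8: prey: 24+7-0=31; pred: 1+0-0=1
Step 9: prey: 31+9-1=39; pred: 1+0-0=1
Step 10: prey: 39+11-1=49; pred: 1+0-0=1
Step 11: prey: 49+14-1=62; pred: 1+0-0=1
Max prey = 62 at step 11

Answer: 62 11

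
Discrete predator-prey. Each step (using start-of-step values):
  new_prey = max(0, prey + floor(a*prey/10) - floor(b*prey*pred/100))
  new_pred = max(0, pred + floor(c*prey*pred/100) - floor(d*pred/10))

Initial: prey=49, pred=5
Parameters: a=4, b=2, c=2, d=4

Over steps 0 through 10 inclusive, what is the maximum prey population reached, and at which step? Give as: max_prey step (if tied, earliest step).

Step 1: prey: 49+19-4=64; pred: 5+4-2=7
Step 2: prey: 64+25-8=81; pred: 7+8-2=13
Step 3: prey: 81+32-21=92; pred: 13+21-5=29
Step 4: prey: 92+36-53=75; pred: 29+53-11=71
Step 5: prey: 75+30-106=0; pred: 71+106-28=149
Step 6: prey: 0+0-0=0; pred: 149+0-59=90
Step 7: prey: 0+0-0=0; pred: 90+0-36=54
Step 8: prey: 0+0-0=0; pred: 54+0-21=33
Step 9: prey: 0+0-0=0; pred: 33+0-13=20
Step 10: prey: 0+0-0=0; pred: 20+0-8=12
Max prey = 92 at step 3

Answer: 92 3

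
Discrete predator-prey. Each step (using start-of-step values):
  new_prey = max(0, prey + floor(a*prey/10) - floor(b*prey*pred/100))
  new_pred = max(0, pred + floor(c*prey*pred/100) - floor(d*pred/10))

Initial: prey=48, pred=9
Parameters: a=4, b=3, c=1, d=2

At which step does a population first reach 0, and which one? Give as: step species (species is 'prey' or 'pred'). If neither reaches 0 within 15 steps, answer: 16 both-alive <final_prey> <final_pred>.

Answer: 16 both-alive 1 7

Derivation:
Step 1: prey: 48+19-12=55; pred: 9+4-1=12
Step 2: prey: 55+22-19=58; pred: 12+6-2=16
Step 3: prey: 58+23-27=54; pred: 16+9-3=22
Step 4: prey: 54+21-35=40; pred: 22+11-4=29
Step 5: prey: 40+16-34=22; pred: 29+11-5=35
Step 6: prey: 22+8-23=7; pred: 35+7-7=35
Step 7: prey: 7+2-7=2; pred: 35+2-7=30
Step 8: prey: 2+0-1=1; pred: 30+0-6=24
Step 9: prey: 1+0-0=1; pred: 24+0-4=20
Step 10: prey: 1+0-0=1; pred: 20+0-4=16
Step 11: prey: 1+0-0=1; pred: 16+0-3=13
Step 12: prey: 1+0-0=1; pred: 13+0-2=11
Step 13: prey: 1+0-0=1; pred: 11+0-2=9
Step 14: prey: 1+0-0=1; pred: 9+0-1=8
Step 15: prey: 1+0-0=1; pred: 8+0-1=7
No extinction within 15 steps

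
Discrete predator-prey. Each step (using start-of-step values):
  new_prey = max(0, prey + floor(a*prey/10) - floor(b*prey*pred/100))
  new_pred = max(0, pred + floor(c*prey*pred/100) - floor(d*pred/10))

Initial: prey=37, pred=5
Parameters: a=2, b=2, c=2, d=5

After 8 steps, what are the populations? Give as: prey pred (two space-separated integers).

Step 1: prey: 37+7-3=41; pred: 5+3-2=6
Step 2: prey: 41+8-4=45; pred: 6+4-3=7
Step 3: prey: 45+9-6=48; pred: 7+6-3=10
Step 4: prey: 48+9-9=48; pred: 10+9-5=14
Step 5: prey: 48+9-13=44; pred: 14+13-7=20
Step 6: prey: 44+8-17=35; pred: 20+17-10=27
Step 7: prey: 35+7-18=24; pred: 27+18-13=32
Step 8: prey: 24+4-15=13; pred: 32+15-16=31

Answer: 13 31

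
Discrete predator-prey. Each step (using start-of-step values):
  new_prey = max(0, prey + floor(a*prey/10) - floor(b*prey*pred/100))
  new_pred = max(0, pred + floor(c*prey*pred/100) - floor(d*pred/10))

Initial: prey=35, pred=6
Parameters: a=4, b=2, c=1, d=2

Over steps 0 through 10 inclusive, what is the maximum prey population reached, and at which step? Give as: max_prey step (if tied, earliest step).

Answer: 80 5

Derivation:
Step 1: prey: 35+14-4=45; pred: 6+2-1=7
Step 2: prey: 45+18-6=57; pred: 7+3-1=9
Step 3: prey: 57+22-10=69; pred: 9+5-1=13
Step 4: prey: 69+27-17=79; pred: 13+8-2=19
Step 5: prey: 79+31-30=80; pred: 19+15-3=31
Step 6: prey: 80+32-49=63; pred: 31+24-6=49
Step 7: prey: 63+25-61=27; pred: 49+30-9=70
Step 8: prey: 27+10-37=0; pred: 70+18-14=74
Step 9: prey: 0+0-0=0; pred: 74+0-14=60
Step 10: prey: 0+0-0=0; pred: 60+0-12=48
Max prey = 80 at step 5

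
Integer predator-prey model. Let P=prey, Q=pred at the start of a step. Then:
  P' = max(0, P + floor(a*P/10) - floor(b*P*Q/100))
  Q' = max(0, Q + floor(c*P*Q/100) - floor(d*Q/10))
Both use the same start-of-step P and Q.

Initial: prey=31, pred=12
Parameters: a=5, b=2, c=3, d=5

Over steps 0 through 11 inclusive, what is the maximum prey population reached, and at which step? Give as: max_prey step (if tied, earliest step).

Step 1: prey: 31+15-7=39; pred: 12+11-6=17
Step 2: prey: 39+19-13=45; pred: 17+19-8=28
Step 3: prey: 45+22-25=42; pred: 28+37-14=51
Step 4: prey: 42+21-42=21; pred: 51+64-25=90
Step 5: prey: 21+10-37=0; pred: 90+56-45=101
Step 6: prey: 0+0-0=0; pred: 101+0-50=51
Step 7: prey: 0+0-0=0; pred: 51+0-25=26
Step 8: prey: 0+0-0=0; pred: 26+0-13=13
Step 9: prey: 0+0-0=0; pred: 13+0-6=7
Step 10: prey: 0+0-0=0; pred: 7+0-3=4
Step 11: prey: 0+0-0=0; pred: 4+0-2=2
Max prey = 45 at step 2

Answer: 45 2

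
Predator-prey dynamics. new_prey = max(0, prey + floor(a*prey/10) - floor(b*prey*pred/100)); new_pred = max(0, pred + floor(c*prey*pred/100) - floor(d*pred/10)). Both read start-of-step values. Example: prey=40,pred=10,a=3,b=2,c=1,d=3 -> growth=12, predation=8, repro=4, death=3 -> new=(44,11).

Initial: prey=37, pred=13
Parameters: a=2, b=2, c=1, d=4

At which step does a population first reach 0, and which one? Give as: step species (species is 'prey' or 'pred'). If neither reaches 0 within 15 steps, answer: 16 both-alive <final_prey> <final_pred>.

Step 1: prey: 37+7-9=35; pred: 13+4-5=12
Step 2: prey: 35+7-8=34; pred: 12+4-4=12
Step 3: prey: 34+6-8=32; pred: 12+4-4=12
Step 4: prey: 32+6-7=31; pred: 12+3-4=11
Step 5: prey: 31+6-6=31; pred: 11+3-4=10
Step 6: prey: 31+6-6=31; pred: 10+3-4=9
Step 7: prey: 31+6-5=32; pred: 9+2-3=8
Step 8: prey: 32+6-5=33; pred: 8+2-3=7
Step 9: prey: 33+6-4=35; pred: 7+2-2=7
Step 10: prey: 35+7-4=38; pred: 7+2-2=7
Step 11: prey: 38+7-5=40; pred: 7+2-2=7
Step 12: prey: 40+8-5=43; pred: 7+2-2=7
Step 13: prey: 43+8-6=45; pred: 7+3-2=8
Step 14: prey: 45+9-7=47; pred: 8+3-3=8
Step 15: prey: 47+9-7=49; pred: 8+3-3=8
No extinction within 15 steps

Answer: 16 both-alive 49 8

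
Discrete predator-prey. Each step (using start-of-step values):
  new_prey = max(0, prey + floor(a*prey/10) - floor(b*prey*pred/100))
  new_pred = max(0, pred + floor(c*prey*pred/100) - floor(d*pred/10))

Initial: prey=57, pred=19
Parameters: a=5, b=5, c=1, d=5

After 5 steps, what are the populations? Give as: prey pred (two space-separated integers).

Step 1: prey: 57+28-54=31; pred: 19+10-9=20
Step 2: prey: 31+15-31=15; pred: 20+6-10=16
Step 3: prey: 15+7-12=10; pred: 16+2-8=10
Step 4: prey: 10+5-5=10; pred: 10+1-5=6
Step 5: prey: 10+5-3=12; pred: 6+0-3=3

Answer: 12 3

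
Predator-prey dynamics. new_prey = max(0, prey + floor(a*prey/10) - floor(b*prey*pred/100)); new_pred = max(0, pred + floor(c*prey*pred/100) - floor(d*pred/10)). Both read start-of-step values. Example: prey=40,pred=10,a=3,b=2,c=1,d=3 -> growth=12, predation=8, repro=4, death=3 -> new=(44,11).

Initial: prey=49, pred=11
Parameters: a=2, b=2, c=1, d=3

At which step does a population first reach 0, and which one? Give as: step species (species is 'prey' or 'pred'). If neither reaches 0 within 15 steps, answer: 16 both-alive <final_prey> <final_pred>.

Answer: 16 both-alive 15 3

Derivation:
Step 1: prey: 49+9-10=48; pred: 11+5-3=13
Step 2: prey: 48+9-12=45; pred: 13+6-3=16
Step 3: prey: 45+9-14=40; pred: 16+7-4=19
Step 4: prey: 40+8-15=33; pred: 19+7-5=21
Step 5: prey: 33+6-13=26; pred: 21+6-6=21
Step 6: prey: 26+5-10=21; pred: 21+5-6=20
Step 7: prey: 21+4-8=17; pred: 20+4-6=18
Step 8: prey: 17+3-6=14; pred: 18+3-5=16
Step 9: prey: 14+2-4=12; pred: 16+2-4=14
Step 10: prey: 12+2-3=11; pred: 14+1-4=11
Step 11: prey: 11+2-2=11; pred: 11+1-3=9
Step 12: prey: 11+2-1=12; pred: 9+0-2=7
Step 13: prey: 12+2-1=13; pred: 7+0-2=5
Step 14: prey: 13+2-1=14; pred: 5+0-1=4
Step 15: prey: 14+2-1=15; pred: 4+0-1=3
No extinction within 15 steps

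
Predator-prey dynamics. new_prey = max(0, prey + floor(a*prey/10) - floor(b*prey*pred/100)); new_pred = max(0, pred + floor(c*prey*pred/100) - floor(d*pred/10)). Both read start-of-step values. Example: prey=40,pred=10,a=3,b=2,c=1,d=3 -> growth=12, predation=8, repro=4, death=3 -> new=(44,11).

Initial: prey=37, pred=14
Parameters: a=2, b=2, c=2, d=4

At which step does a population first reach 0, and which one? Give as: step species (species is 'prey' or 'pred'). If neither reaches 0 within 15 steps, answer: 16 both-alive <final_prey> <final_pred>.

Answer: 16 both-alive 14 2

Derivation:
Step 1: prey: 37+7-10=34; pred: 14+10-5=19
Step 2: prey: 34+6-12=28; pred: 19+12-7=24
Step 3: prey: 28+5-13=20; pred: 24+13-9=28
Step 4: prey: 20+4-11=13; pred: 28+11-11=28
Step 5: prey: 13+2-7=8; pred: 28+7-11=24
Step 6: prey: 8+1-3=6; pred: 24+3-9=18
Step 7: prey: 6+1-2=5; pred: 18+2-7=13
Step 8: prey: 5+1-1=5; pred: 13+1-5=9
Step 9: prey: 5+1-0=6; pred: 9+0-3=6
Step 10: prey: 6+1-0=7; pred: 6+0-2=4
Step 11: prey: 7+1-0=8; pred: 4+0-1=3
Step 12: prey: 8+1-0=9; pred: 3+0-1=2
Step 13: prey: 9+1-0=10; pred: 2+0-0=2
Step 14: prey: 10+2-0=12; pred: 2+0-0=2
Step 15: prey: 12+2-0=14; pred: 2+0-0=2
No extinction within 15 steps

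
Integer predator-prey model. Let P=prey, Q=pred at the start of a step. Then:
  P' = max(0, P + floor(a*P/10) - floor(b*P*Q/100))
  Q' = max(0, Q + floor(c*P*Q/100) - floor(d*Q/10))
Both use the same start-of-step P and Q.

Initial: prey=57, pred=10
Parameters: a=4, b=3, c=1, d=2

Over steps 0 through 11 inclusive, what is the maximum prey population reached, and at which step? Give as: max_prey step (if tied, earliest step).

Answer: 62 1

Derivation:
Step 1: prey: 57+22-17=62; pred: 10+5-2=13
Step 2: prey: 62+24-24=62; pred: 13+8-2=19
Step 3: prey: 62+24-35=51; pred: 19+11-3=27
Step 4: prey: 51+20-41=30; pred: 27+13-5=35
Step 5: prey: 30+12-31=11; pred: 35+10-7=38
Step 6: prey: 11+4-12=3; pred: 38+4-7=35
Step 7: prey: 3+1-3=1; pred: 35+1-7=29
Step 8: prey: 1+0-0=1; pred: 29+0-5=24
Step 9: prey: 1+0-0=1; pred: 24+0-4=20
Step 10: prey: 1+0-0=1; pred: 20+0-4=16
Step 11: prey: 1+0-0=1; pred: 16+0-3=13
Max prey = 62 at step 1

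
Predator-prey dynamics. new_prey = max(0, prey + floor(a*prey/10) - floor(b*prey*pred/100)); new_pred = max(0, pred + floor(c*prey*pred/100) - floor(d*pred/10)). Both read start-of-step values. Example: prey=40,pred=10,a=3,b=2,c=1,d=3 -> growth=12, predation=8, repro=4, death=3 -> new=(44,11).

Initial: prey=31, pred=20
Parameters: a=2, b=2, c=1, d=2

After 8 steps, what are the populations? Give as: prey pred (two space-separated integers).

Answer: 5 12

Derivation:
Step 1: prey: 31+6-12=25; pred: 20+6-4=22
Step 2: prey: 25+5-11=19; pred: 22+5-4=23
Step 3: prey: 19+3-8=14; pred: 23+4-4=23
Step 4: prey: 14+2-6=10; pred: 23+3-4=22
Step 5: prey: 10+2-4=8; pred: 22+2-4=20
Step 6: prey: 8+1-3=6; pred: 20+1-4=17
Step 7: prey: 6+1-2=5; pred: 17+1-3=15
Step 8: prey: 5+1-1=5; pred: 15+0-3=12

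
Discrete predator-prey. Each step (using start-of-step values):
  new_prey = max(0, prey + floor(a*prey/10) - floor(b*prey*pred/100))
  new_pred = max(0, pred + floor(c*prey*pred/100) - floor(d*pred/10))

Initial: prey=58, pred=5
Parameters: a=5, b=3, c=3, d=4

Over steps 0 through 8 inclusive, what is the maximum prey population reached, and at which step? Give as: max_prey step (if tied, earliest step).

Answer: 92 2

Derivation:
Step 1: prey: 58+29-8=79; pred: 5+8-2=11
Step 2: prey: 79+39-26=92; pred: 11+26-4=33
Step 3: prey: 92+46-91=47; pred: 33+91-13=111
Step 4: prey: 47+23-156=0; pred: 111+156-44=223
Step 5: prey: 0+0-0=0; pred: 223+0-89=134
Step 6: prey: 0+0-0=0; pred: 134+0-53=81
Step 7: prey: 0+0-0=0; pred: 81+0-32=49
Step 8: prey: 0+0-0=0; pred: 49+0-19=30
Max prey = 92 at step 2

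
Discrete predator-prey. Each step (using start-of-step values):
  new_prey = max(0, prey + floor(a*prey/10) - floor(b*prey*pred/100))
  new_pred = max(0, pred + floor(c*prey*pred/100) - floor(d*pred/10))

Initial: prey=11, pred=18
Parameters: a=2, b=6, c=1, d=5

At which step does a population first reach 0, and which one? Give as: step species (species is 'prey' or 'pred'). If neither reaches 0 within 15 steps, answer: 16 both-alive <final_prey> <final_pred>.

Step 1: prey: 11+2-11=2; pred: 18+1-9=10
Step 2: prey: 2+0-1=1; pred: 10+0-5=5
Step 3: prey: 1+0-0=1; pred: 5+0-2=3
Step 4: prey: 1+0-0=1; pred: 3+0-1=2
Step 5: prey: 1+0-0=1; pred: 2+0-1=1
Step 6: prey: 1+0-0=1; pred: 1+0-0=1
Steps 7-15: state stable at prey=1, pred=1 (no change)
No extinction within 15 steps

Answer: 16 both-alive 1 1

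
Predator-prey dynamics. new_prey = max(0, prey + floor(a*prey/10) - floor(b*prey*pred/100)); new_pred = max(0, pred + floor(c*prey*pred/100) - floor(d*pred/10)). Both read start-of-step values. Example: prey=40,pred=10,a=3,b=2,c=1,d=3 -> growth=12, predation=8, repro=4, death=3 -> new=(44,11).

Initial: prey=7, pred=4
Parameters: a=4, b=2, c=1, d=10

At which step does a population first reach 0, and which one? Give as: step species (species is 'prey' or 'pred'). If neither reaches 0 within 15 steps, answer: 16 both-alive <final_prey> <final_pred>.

Step 1: prey: 7+2-0=9; pred: 4+0-4=0
First extinction: pred at step 1

Answer: 1 pred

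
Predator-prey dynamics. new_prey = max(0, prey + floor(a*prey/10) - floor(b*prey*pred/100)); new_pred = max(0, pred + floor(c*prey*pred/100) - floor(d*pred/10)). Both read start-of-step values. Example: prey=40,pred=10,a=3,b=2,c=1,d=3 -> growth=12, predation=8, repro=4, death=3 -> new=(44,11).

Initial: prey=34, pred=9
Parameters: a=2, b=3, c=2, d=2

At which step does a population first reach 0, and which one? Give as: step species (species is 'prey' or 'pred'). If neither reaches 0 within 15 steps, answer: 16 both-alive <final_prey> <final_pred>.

Step 1: prey: 34+6-9=31; pred: 9+6-1=14
Step 2: prey: 31+6-13=24; pred: 14+8-2=20
Step 3: prey: 24+4-14=14; pred: 20+9-4=25
Step 4: prey: 14+2-10=6; pred: 25+7-5=27
Step 5: prey: 6+1-4=3; pred: 27+3-5=25
Step 6: prey: 3+0-2=1; pred: 25+1-5=21
Step 7: prey: 1+0-0=1; pred: 21+0-4=17
Step 8: prey: 1+0-0=1; pred: 17+0-3=14
Step 9: prey: 1+0-0=1; pred: 14+0-2=12
Step 10: prey: 1+0-0=1; pred: 12+0-2=10
Step 11: prey: 1+0-0=1; pred: 10+0-2=8
Step 12: prey: 1+0-0=1; pred: 8+0-1=7
Step 13: prey: 1+0-0=1; pred: 7+0-1=6
Step 14: prey: 1+0-0=1; pred: 6+0-1=5
Step 15: prey: 1+0-0=1; pred: 5+0-1=4
No extinction within 15 steps

Answer: 16 both-alive 1 4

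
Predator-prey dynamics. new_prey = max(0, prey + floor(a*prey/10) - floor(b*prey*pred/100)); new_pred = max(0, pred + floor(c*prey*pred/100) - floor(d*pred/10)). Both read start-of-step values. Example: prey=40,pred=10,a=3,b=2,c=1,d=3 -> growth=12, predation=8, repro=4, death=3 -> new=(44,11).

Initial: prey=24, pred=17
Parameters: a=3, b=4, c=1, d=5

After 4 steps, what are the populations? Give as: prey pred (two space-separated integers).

Answer: 14 2

Derivation:
Step 1: prey: 24+7-16=15; pred: 17+4-8=13
Step 2: prey: 15+4-7=12; pred: 13+1-6=8
Step 3: prey: 12+3-3=12; pred: 8+0-4=4
Step 4: prey: 12+3-1=14; pred: 4+0-2=2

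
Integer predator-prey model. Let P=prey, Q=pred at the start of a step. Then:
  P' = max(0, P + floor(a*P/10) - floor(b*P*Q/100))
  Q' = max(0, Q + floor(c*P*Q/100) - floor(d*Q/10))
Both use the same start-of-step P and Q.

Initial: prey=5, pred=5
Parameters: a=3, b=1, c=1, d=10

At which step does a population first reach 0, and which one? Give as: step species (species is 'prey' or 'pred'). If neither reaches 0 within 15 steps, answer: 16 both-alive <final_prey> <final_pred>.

Step 1: prey: 5+1-0=6; pred: 5+0-5=0
First extinction: pred at step 1

Answer: 1 pred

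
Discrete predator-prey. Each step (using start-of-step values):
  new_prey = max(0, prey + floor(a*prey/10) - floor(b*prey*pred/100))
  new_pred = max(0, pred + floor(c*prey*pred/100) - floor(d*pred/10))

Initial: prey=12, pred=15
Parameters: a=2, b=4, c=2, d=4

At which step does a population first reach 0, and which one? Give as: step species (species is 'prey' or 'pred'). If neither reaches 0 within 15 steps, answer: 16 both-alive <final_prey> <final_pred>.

Step 1: prey: 12+2-7=7; pred: 15+3-6=12
Step 2: prey: 7+1-3=5; pred: 12+1-4=9
Step 3: prey: 5+1-1=5; pred: 9+0-3=6
Step 4: prey: 5+1-1=5; pred: 6+0-2=4
Step 5: prey: 5+1-0=6; pred: 4+0-1=3
Step 6: prey: 6+1-0=7; pred: 3+0-1=2
Step 7: prey: 7+1-0=8; pred: 2+0-0=2
Step 8: prey: 8+1-0=9; pred: 2+0-0=2
Step 9: prey: 9+1-0=10; pred: 2+0-0=2
Step 10: prey: 10+2-0=12; pred: 2+0-0=2
Step 11: prey: 12+2-0=14; pred: 2+0-0=2
Step 12: prey: 14+2-1=15; pred: 2+0-0=2
Step 13: prey: 15+3-1=17; pred: 2+0-0=2
Step 14: prey: 17+3-1=19; pred: 2+0-0=2
Step 15: prey: 19+3-1=21; pred: 2+0-0=2
No extinction within 15 steps

Answer: 16 both-alive 21 2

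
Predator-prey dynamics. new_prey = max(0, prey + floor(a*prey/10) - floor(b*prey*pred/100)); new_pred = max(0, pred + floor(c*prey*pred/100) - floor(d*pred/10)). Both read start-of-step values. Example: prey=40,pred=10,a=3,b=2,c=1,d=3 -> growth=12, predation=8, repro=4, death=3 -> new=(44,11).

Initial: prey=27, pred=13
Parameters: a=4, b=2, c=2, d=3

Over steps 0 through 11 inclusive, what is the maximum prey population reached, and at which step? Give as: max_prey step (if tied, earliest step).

Answer: 32 2

Derivation:
Step 1: prey: 27+10-7=30; pred: 13+7-3=17
Step 2: prey: 30+12-10=32; pred: 17+10-5=22
Step 3: prey: 32+12-14=30; pred: 22+14-6=30
Step 4: prey: 30+12-18=24; pred: 30+18-9=39
Step 5: prey: 24+9-18=15; pred: 39+18-11=46
Step 6: prey: 15+6-13=8; pred: 46+13-13=46
Step 7: prey: 8+3-7=4; pred: 46+7-13=40
Step 8: prey: 4+1-3=2; pred: 40+3-12=31
Step 9: prey: 2+0-1=1; pred: 31+1-9=23
Step 10: prey: 1+0-0=1; pred: 23+0-6=17
Step 11: prey: 1+0-0=1; pred: 17+0-5=12
Max prey = 32 at step 2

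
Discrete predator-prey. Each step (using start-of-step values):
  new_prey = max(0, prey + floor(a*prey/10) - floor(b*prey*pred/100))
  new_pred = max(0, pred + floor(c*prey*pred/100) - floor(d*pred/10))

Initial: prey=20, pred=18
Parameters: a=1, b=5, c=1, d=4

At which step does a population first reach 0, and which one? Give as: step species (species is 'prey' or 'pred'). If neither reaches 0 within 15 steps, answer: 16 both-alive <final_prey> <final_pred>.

Answer: 16 both-alive 2 2

Derivation:
Step 1: prey: 20+2-18=4; pred: 18+3-7=14
Step 2: prey: 4+0-2=2; pred: 14+0-5=9
Step 3: prey: 2+0-0=2; pred: 9+0-3=6
Step 4: prey: 2+0-0=2; pred: 6+0-2=4
Step 5: prey: 2+0-0=2; pred: 4+0-1=3
Step 6: prey: 2+0-0=2; pred: 3+0-1=2
Step 7: prey: 2+0-0=2; pred: 2+0-0=2
Steps 8-15: state stable at prey=2, pred=2 (no change)
No extinction within 15 steps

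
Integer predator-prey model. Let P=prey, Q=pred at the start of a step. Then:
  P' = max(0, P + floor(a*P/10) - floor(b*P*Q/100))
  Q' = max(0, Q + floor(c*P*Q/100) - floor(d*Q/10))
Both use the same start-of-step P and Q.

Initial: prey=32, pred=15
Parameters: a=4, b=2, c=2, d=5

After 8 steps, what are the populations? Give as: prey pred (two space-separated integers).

Step 1: prey: 32+12-9=35; pred: 15+9-7=17
Step 2: prey: 35+14-11=38; pred: 17+11-8=20
Step 3: prey: 38+15-15=38; pred: 20+15-10=25
Step 4: prey: 38+15-19=34; pred: 25+19-12=32
Step 5: prey: 34+13-21=26; pred: 32+21-16=37
Step 6: prey: 26+10-19=17; pred: 37+19-18=38
Step 7: prey: 17+6-12=11; pred: 38+12-19=31
Step 8: prey: 11+4-6=9; pred: 31+6-15=22

Answer: 9 22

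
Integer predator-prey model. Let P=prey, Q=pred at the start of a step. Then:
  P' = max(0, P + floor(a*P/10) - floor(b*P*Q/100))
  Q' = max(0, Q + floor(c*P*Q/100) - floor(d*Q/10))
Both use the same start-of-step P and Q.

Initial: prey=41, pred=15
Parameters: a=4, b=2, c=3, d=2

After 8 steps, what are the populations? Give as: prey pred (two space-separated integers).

Answer: 0 47

Derivation:
Step 1: prey: 41+16-12=45; pred: 15+18-3=30
Step 2: prey: 45+18-27=36; pred: 30+40-6=64
Step 3: prey: 36+14-46=4; pred: 64+69-12=121
Step 4: prey: 4+1-9=0; pred: 121+14-24=111
Step 5: prey: 0+0-0=0; pred: 111+0-22=89
Step 6: prey: 0+0-0=0; pred: 89+0-17=72
Step 7: prey: 0+0-0=0; pred: 72+0-14=58
Step 8: prey: 0+0-0=0; pred: 58+0-11=47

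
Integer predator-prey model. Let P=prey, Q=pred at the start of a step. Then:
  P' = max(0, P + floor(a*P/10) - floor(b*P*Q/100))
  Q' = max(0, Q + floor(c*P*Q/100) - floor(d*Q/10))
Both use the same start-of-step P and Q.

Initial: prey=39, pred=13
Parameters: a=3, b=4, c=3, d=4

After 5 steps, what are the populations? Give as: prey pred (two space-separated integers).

Step 1: prey: 39+11-20=30; pred: 13+15-5=23
Step 2: prey: 30+9-27=12; pred: 23+20-9=34
Step 3: prey: 12+3-16=0; pred: 34+12-13=33
Step 4: prey: 0+0-0=0; pred: 33+0-13=20
Step 5: prey: 0+0-0=0; pred: 20+0-8=12

Answer: 0 12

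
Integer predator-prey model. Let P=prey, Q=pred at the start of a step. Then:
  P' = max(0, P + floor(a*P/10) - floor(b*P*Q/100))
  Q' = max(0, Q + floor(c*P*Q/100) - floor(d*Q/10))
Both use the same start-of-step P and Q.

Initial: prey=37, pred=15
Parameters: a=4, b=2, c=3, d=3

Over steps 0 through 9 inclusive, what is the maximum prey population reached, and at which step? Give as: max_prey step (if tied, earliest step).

Step 1: prey: 37+14-11=40; pred: 15+16-4=27
Step 2: prey: 40+16-21=35; pred: 27+32-8=51
Step 3: prey: 35+14-35=14; pred: 51+53-15=89
Step 4: prey: 14+5-24=0; pred: 89+37-26=100
Step 5: prey: 0+0-0=0; pred: 100+0-30=70
Step 6: prey: 0+0-0=0; pred: 70+0-21=49
Step 7: prey: 0+0-0=0; pred: 49+0-14=35
Step 8: prey: 0+0-0=0; pred: 35+0-10=25
Step 9: prey: 0+0-0=0; pred: 25+0-7=18
Max prey = 40 at step 1

Answer: 40 1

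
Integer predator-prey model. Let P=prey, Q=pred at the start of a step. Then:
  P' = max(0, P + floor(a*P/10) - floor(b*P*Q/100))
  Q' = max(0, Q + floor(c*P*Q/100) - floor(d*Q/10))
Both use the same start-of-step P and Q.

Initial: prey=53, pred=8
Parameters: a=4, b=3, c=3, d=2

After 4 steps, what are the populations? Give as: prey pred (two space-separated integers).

Answer: 0 96

Derivation:
Step 1: prey: 53+21-12=62; pred: 8+12-1=19
Step 2: prey: 62+24-35=51; pred: 19+35-3=51
Step 3: prey: 51+20-78=0; pred: 51+78-10=119
Step 4: prey: 0+0-0=0; pred: 119+0-23=96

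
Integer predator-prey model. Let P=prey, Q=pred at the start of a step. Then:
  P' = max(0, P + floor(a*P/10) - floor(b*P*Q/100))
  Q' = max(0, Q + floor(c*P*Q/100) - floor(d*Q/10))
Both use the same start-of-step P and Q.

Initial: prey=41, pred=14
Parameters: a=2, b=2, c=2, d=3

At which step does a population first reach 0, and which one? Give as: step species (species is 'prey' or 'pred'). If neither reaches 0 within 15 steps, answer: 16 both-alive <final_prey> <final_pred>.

Step 1: prey: 41+8-11=38; pred: 14+11-4=21
Step 2: prey: 38+7-15=30; pred: 21+15-6=30
Step 3: prey: 30+6-18=18; pred: 30+18-9=39
Step 4: prey: 18+3-14=7; pred: 39+14-11=42
Step 5: prey: 7+1-5=3; pred: 42+5-12=35
Step 6: prey: 3+0-2=1; pred: 35+2-10=27
Step 7: prey: 1+0-0=1; pred: 27+0-8=19
Step 8: prey: 1+0-0=1; pred: 19+0-5=14
Step 9: prey: 1+0-0=1; pred: 14+0-4=10
Step 10: prey: 1+0-0=1; pred: 10+0-3=7
Step 11: prey: 1+0-0=1; pred: 7+0-2=5
Step 12: prey: 1+0-0=1; pred: 5+0-1=4
Step 13: prey: 1+0-0=1; pred: 4+0-1=3
Step 14: prey: 1+0-0=1; pred: 3+0-0=3
Steps 15-15: state stable at prey=1, pred=3 (no change)
No extinction within 15 steps

Answer: 16 both-alive 1 3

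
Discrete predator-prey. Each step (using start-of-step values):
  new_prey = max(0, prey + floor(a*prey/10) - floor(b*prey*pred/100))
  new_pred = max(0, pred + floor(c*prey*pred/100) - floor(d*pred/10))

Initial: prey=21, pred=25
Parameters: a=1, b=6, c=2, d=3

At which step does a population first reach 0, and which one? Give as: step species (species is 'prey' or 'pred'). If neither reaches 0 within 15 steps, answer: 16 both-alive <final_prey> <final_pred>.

Answer: 1 prey

Derivation:
Step 1: prey: 21+2-31=0; pred: 25+10-7=28
First extinction: prey at step 1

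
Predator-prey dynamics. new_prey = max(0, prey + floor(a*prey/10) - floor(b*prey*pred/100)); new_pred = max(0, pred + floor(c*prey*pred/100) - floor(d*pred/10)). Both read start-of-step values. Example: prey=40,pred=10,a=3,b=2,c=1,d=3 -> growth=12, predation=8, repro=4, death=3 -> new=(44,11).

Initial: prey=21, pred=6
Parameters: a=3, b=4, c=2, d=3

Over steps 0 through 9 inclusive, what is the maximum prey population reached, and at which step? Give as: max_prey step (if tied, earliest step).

Step 1: prey: 21+6-5=22; pred: 6+2-1=7
Step 2: prey: 22+6-6=22; pred: 7+3-2=8
Step 3: prey: 22+6-7=21; pred: 8+3-2=9
Step 4: prey: 21+6-7=20; pred: 9+3-2=10
Step 5: prey: 20+6-8=18; pred: 10+4-3=11
Step 6: prey: 18+5-7=16; pred: 11+3-3=11
Step 7: prey: 16+4-7=13; pred: 11+3-3=11
Step 8: prey: 13+3-5=11; pred: 11+2-3=10
Step 9: prey: 11+3-4=10; pred: 10+2-3=9
Max prey = 22 at step 1

Answer: 22 1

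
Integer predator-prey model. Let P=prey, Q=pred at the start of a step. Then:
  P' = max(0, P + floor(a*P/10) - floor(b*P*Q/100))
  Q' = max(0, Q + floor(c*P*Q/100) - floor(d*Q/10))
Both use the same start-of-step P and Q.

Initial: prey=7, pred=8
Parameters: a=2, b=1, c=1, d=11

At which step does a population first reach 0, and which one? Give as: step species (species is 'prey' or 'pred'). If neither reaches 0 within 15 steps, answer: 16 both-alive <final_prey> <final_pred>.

Step 1: prey: 7+1-0=8; pred: 8+0-8=0
First extinction: pred at step 1

Answer: 1 pred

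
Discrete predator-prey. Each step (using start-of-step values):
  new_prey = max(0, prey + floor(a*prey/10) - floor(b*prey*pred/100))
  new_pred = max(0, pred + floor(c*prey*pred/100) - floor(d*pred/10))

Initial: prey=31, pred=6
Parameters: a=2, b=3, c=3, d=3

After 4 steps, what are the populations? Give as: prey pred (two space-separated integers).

Answer: 10 33

Derivation:
Step 1: prey: 31+6-5=32; pred: 6+5-1=10
Step 2: prey: 32+6-9=29; pred: 10+9-3=16
Step 3: prey: 29+5-13=21; pred: 16+13-4=25
Step 4: prey: 21+4-15=10; pred: 25+15-7=33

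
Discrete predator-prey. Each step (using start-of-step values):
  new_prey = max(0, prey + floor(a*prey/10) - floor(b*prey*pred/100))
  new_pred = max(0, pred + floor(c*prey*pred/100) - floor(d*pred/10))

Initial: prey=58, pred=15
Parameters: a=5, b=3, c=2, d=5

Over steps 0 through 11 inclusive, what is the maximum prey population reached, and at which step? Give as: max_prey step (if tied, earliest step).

Answer: 61 1

Derivation:
Step 1: prey: 58+29-26=61; pred: 15+17-7=25
Step 2: prey: 61+30-45=46; pred: 25+30-12=43
Step 3: prey: 46+23-59=10; pred: 43+39-21=61
Step 4: prey: 10+5-18=0; pred: 61+12-30=43
Step 5: prey: 0+0-0=0; pred: 43+0-21=22
Step 6: prey: 0+0-0=0; pred: 22+0-11=11
Step 7: prey: 0+0-0=0; pred: 11+0-5=6
Step 8: prey: 0+0-0=0; pred: 6+0-3=3
Step 9: prey: 0+0-0=0; pred: 3+0-1=2
Step 10: prey: 0+0-0=0; pred: 2+0-1=1
Step 11: prey: 0+0-0=0; pred: 1+0-0=1
Max prey = 61 at step 1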